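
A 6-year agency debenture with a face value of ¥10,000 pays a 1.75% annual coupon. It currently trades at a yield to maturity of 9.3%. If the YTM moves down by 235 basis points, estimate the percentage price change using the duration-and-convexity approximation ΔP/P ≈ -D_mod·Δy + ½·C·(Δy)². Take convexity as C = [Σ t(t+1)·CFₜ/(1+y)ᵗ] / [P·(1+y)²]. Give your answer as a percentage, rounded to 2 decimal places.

With y = 0.093:
  t   CF        PV=CF/(1+0.093)^t    t·PV        t(t+1)·PV
  1       175.00       160.1098       160.1098         320.2196
  2       175.00       146.4865       292.9731         878.9192
  3       175.00       134.0225       402.0674       1,608.2694
  4       175.00       122.6189       490.4756       2,452.3779
  5       175.00       112.1856       560.9282       3,365.5690
  6    10,175.00     5,967.7888    35,806.7329     250,647.1303
  Σ                  6,643.2121    37,713.2869     259,272.4854
P = 6,643.2121; D_Mac = 5.67697 yrs; D_mod = 5.19393 yrs; C = 32.66916.
Duration effect: -5.19393 × (-0.0235) = +0.122057
Convexity effect: 0.5 × 32.66916 × (-0.0235)² = +0.0090208
ΔP/P ≈ +0.122057 + 0.0090208 = +0.131078 = +13.1078%.

+13.11%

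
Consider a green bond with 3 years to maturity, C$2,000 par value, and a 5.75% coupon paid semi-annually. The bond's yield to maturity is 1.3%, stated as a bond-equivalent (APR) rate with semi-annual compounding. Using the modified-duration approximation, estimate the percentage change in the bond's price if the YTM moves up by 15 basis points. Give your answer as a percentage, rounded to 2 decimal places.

-0.42%

Periodic yield y = 0.0065. Modified duration first:
  t   CF        PV=CF/(1+0.0065)^t    t·PV
  1        57.50        57.1287        57.1287
  2        57.50        56.7597       113.5195
  3        57.50        56.3932       169.1795
  4        57.50        56.0290       224.1159
  5        57.50        55.6671       278.3357
  6     2,057.50     1,979.0518    11,874.3110
  Σ                  2,261.0295    12,716.5903
P = 2,261.0295; D_Mac = 5.62425 half-year periods = 2.81212 yrs; D_mod = 2.81212/(1+0.0065) = 2.79396 yrs.
ΔP/P ≈ -D_mod · Δy = -2.79396 × (+0.0015) = -0.004191 = -0.4191%.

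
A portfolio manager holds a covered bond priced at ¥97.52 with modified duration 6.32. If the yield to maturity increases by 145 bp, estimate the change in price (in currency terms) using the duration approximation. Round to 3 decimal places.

-¥8.937

Duration approximation: ΔP/P ≈ -D_mod · Δy = -6.32 × (+0.0145) = -0.091640.
ΔP ≈ 97.52 × (-0.091640) = -8.9367328.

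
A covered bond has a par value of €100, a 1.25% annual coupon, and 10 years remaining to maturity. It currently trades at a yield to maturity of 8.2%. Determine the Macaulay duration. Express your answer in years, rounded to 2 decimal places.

Periodic yield y = 0.082. Discount each cash flow and weight by its year:
  t   CF        PV=CF/(1+0.082)^t    t·PV
  1         1.25         1.1553         1.1553
  2         1.25         1.0677         2.1354
  3         1.25         0.9868         2.9604
  4         1.25         0.9120         3.6481
  5         1.25         0.8429         4.2145
  6         1.25         0.7790         4.6741
  7         1.25         0.7200         5.0398
  8         1.25         0.6654         5.3233
  9         1.25         0.6150         5.5349
  10      101.25        46.0386       460.3863
  Σ                     53.7827       495.0721
Price P = Σ PV = 53.7827.
Macaulay duration = Σ(t·PV) / P = 495.0721 / 53.7827 = 9.20504 years.

9.21 years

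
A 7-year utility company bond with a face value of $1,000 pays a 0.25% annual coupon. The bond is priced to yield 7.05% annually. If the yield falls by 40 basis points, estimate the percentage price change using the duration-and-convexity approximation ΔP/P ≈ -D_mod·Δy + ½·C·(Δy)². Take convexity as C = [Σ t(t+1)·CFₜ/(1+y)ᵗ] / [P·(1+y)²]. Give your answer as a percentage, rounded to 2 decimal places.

With y = 0.0705:
  t   CF        PV=CF/(1+0.0705)^t    t·PV        t(t+1)·PV
  1         2.50         2.3354         2.3354           4.6707
  2         2.50         2.1816         4.3631          13.0893
  3         2.50         2.0379         6.1137          24.4546
  4         2.50         1.9037         7.6147          38.0735
  5         2.50         1.7783         8.8915          53.3492
  6         2.50         1.6612         9.9672          69.7701
  7     1,002.50       622.2683     4,355.8781      34,847.0250
  Σ                    634.1663     4,395.1637      35,050.4325
P = 634.1663; D_Mac = 6.93062 yrs; D_mod = 6.47419 yrs; C = 48.22996.
Duration effect: -6.47419 × (-0.004) = +0.025897
Convexity effect: 0.5 × 48.22996 × (-0.004)² = +0.0003858
ΔP/P ≈ +0.025897 + 0.0003858 = +0.026283 = +2.6283%.

+2.63%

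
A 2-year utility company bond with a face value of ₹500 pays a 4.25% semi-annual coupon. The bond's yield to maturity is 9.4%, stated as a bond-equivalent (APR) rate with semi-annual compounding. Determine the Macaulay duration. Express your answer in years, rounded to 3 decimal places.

Periodic yield y = 0.047. Discount each cash flow and weight by its period:
  t   CF        PV=CF/(1+0.047)^t    t·PV
  1       10.625        10.1480        10.1480
  2       10.625         9.6925        19.3850
  3       10.625         9.2574        27.7722
  4      510.625       424.9280     1,699.7120
  Σ                    454.0259     1,757.0172
Price P = Σ PV = 454.0259.
Macaulay duration = Σ(t·PV) / P = 1,757.0172 / 454.0259 = 3.86986 half-year periods.
In years: 3.86986 / 2 = 1.93493 years.

1.935 years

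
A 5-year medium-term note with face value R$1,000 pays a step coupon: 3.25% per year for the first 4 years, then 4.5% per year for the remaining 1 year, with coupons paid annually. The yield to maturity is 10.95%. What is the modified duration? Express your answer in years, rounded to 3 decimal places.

4.175 years

Periodic yield y = 0.1095. First find Macaulay duration:
  t   CF        PV=CF/(1+0.1095)^t    t·PV
  1        32.50        29.2925        29.2925
  2        32.50        26.4015        52.8030
  3        32.50        23.7959        71.3876
  4        32.50        21.4474        85.7895
  5     1,045.00       621.5553     3,107.7764
  Σ                    722.4925     3,347.0490
P = 722.4925; Macaulay duration = 3,347.0490 / 722.4925 = 4.63264 years.
Modified duration = D_Mac / (1 + y) = 4.63264 / 1.1095 = 4.17543 years.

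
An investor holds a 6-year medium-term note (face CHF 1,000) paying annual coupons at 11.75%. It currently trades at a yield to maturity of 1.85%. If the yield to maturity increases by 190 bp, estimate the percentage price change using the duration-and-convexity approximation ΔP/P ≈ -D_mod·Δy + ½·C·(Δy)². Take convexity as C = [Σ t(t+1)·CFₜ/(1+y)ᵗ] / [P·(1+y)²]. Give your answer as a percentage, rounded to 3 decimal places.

With y = 0.0185:
  t   CF        PV=CF/(1+0.0185)^t    t·PV        t(t+1)·PV
  1       117.50       115.3657       115.3657         230.7315
  2       117.50       113.2702       226.5405         679.6214
  3       117.50       111.2128       333.6384       1,334.5536
  4       117.50       109.1927       436.7709       2,183.8546
  5       117.50       107.2094       536.0468       3,216.2808
  6     1,117.50     1,001.1089     6,006.6535      42,046.5747
  Σ                  1,557.3598     7,655.0159      49,691.6166
P = 1,557.3598; D_Mac = 4.91538 yrs; D_mod = 4.82610 yrs; C = 30.75899.
Duration effect: -4.82610 × (+0.019) = -0.091696
Convexity effect: 0.5 × 30.75899 × (0.019)² = +0.0055520
ΔP/P ≈ -0.091696 + 0.0055520 = -0.086144 = -8.6144%.

-8.614%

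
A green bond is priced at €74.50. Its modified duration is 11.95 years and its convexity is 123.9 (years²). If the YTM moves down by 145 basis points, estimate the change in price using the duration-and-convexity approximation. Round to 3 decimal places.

+€13.879

Duration effect: -D_mod·Δy = -11.95 × (-0.0145) = +0.173275
Convexity effect: ½·C·(Δy)² = 0.5 × 123.9 × (-0.0145)² = +0.0130249875
ΔP/P ≈ +0.173275 + 0.0130249875 = +0.1862999875
ΔP ≈ 74.50 × (+0.1862999875) = +13.87934906875.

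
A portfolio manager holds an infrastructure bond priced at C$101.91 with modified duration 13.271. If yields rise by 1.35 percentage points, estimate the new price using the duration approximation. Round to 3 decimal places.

C$83.652

Duration approximation: ΔP/P ≈ -D_mod · Δy = -13.271 × (+0.0135) = -0.1791585.
New price ≈ 101.91 × (1 - 0.1791585) = 83.651957265.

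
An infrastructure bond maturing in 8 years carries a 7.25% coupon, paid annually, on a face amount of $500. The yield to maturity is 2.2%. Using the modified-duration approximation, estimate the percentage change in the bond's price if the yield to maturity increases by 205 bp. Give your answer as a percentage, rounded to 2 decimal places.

-13.25%

Periodic yield y = 0.022. Modified duration first:
  t   CF        PV=CF/(1+0.022)^t    t·PV
  1        36.25        35.4697        35.4697
  2        36.25        34.7061        69.4123
  3        36.25        33.9590       101.8771
  4        36.25        33.2280       132.9121
  5        36.25        32.5127       162.5637
  6        36.25        31.8129       190.8771
  7        36.25        31.1280       217.8963
  8       536.25       450.5678     3,604.5423
  Σ                    683.3843     4,515.5505
P = 683.3843; D_Mac = 6.60763 yrs; D_mod = 6.60763/(1+0.022) = 6.46539 yrs.
ΔP/P ≈ -D_mod · Δy = -6.46539 × (+0.0205) = -0.132541 = -13.2541%.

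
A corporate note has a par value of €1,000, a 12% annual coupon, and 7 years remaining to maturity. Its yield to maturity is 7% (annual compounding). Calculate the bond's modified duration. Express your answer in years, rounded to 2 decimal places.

Periodic yield y = 0.07. First find Macaulay duration:
  t   CF        PV=CF/(1+0.07)^t    t·PV
  1       120.00       112.1495       112.1495
  2       120.00       104.8126       209.6253
  3       120.00        97.9557       293.8672
  4       120.00        91.5474       366.1897
  5       120.00        85.5583       427.7917
  6       120.00        79.9611       479.7664
  7     1,120.00       697.4797     4,882.3580
  Σ                  1,269.4645     6,771.7479
P = 1,269.4645; Macaulay duration = 6,771.7479 / 1,269.4645 = 5.33433 years.
Modified duration = D_Mac / (1 + y) = 5.33433 / 1.07 = 4.98536 years.

4.99 years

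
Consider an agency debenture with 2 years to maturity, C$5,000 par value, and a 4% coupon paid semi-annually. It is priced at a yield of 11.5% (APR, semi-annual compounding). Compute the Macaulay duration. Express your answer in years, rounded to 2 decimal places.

Periodic yield y = 0.0575. Discount each cash flow and weight by its period:
  t   CF        PV=CF/(1+0.0575)^t    t·PV
  1       100.00        94.5626        94.5626
  2       100.00        89.4209       178.8419
  3       100.00        84.5588       253.6764
  4     5,100.00     4,078.0136    16,312.0545
  Σ                  4,346.5560    16,839.1354
Price P = Σ PV = 4,346.5560.
Macaulay duration = Σ(t·PV) / P = 16,839.1354 / 4,346.5560 = 3.87413 half-year periods.
In years: 3.87413 / 2 = 1.93707 years.

1.94 years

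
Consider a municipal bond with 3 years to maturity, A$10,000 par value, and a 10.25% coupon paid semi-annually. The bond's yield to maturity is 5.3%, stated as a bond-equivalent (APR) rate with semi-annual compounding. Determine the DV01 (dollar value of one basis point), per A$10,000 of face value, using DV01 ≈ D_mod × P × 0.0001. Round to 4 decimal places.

A$2.9665

Periodic yield y = 0.0265.
  t   CF        PV=CF/(1+0.0265)^t    t·PV
  1       512.50       499.2694       499.2694
  2       512.50       486.3803       972.7606
  3       512.50       473.8239     1,421.4718
  4       512.50       461.5918     1,846.3671
  5       512.50       449.6754     2,248.3769
  6    10,512.50     8,985.7077    53,914.2461
  Σ                 11,356.4484    60,902.4918
P = 11,356.4484; D_Mac = 5.36281 half-year periods = 2.68141 yrs; D_mod = 2.61218 yrs.
DV01 ≈ 2.61218 × 11,356.4484 × 0.0001 = 2.966512.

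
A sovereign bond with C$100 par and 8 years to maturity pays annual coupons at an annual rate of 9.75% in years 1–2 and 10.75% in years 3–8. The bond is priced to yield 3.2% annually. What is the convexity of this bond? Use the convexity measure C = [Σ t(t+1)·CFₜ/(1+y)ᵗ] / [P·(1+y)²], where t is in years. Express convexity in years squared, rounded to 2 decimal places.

48.06

With y = 0.032:
  t   CF        PV=CF/(1+0.032)^t    t·PV        t(t+1)·PV
  1         9.75         9.4477         9.4477          18.8953
  2         9.75         9.1547        18.3094          54.9283
  3        10.75         9.7807        29.3421         117.3682
  4        10.75         9.4774        37.9096         189.5482
  5        10.75         9.1835        45.9177         275.5061
  6        10.75         8.8988        53.3927         373.7486
  7        10.75         8.6228        60.3599         482.8793
  8       110.75        86.0808       688.6462       6,197.8156
  Σ                    150.6464       943.3253       7,710.6898
P = 150.6464.
Convexity = Σ t(t+1)·PV / [P·(1+y)²] = 7,710.6898 / (150.6464 × 1.065024) = 48.05903.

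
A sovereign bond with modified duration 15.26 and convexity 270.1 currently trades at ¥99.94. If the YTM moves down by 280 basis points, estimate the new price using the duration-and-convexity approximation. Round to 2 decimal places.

Duration effect: -D_mod·Δy = -15.26 × (-0.028) = +0.427280
Convexity effect: ½·C·(Δy)² = 0.5 × 270.1 × (-0.028)² = +0.1058792
ΔP/P ≈ +0.427280 + 0.1058792 = +0.5331592
New price ≈ 99.94 × (1 + 0.5331592) = 153.223930448.

¥153.22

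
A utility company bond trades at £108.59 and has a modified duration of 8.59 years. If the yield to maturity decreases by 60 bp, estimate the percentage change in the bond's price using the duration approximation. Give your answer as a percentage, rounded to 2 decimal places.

Duration approximation: ΔP/P ≈ -D_mod · Δy = -8.59 × (-0.006) = +0.051540.
As a percentage: +5.1540%.

+5.15%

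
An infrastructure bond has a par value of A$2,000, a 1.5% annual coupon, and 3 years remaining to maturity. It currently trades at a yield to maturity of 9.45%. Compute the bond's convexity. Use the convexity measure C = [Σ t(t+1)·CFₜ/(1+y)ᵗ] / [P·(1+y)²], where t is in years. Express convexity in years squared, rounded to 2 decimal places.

With y = 0.0945:
  t   CF        PV=CF/(1+0.0945)^t    t·PV        t(t+1)·PV
  1        30.00        27.4098        27.4098          54.8196
  2        30.00        25.0432        50.0864         150.2592
  3     2,030.00     1,548.2773     4,644.8318      18,579.3273
  Σ                  1,600.7302     4,722.3280      18,784.4061
P = 1,600.7302.
Convexity = Σ t(t+1)·PV / [P·(1+y)²] = 18,784.4061 / (1,600.7302 × 1.197930) = 9.79598.

9.80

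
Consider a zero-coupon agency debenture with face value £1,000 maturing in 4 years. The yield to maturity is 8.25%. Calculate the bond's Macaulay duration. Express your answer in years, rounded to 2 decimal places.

A zero-coupon bond has a single cash flow at maturity, so its Macaulay duration equals its maturity: 4 years.

4.00 years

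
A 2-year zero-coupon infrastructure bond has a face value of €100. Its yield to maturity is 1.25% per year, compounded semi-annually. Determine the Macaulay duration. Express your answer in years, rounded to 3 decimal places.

A zero-coupon bond has a single cash flow at maturity, so its Macaulay duration equals its maturity: 2 years.
(Equivalently: 4 semi-annual periods ÷ 2 = 2 years.)

2.000 years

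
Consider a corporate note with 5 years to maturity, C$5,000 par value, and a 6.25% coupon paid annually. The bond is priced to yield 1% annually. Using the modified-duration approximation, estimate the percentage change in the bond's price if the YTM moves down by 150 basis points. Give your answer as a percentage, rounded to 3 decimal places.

+6.701%

Periodic yield y = 0.01. Modified duration first:
  t   CF        PV=CF/(1+0.01)^t    t·PV
  1       312.50       309.4059       309.4059
  2       312.50       306.3425       612.6850
  3       312.50       303.3094       909.9283
  4       312.50       300.3064     1,201.2254
  5     5,312.50     5,054.6615    25,273.3073
  Σ                  6,274.0257    28,306.5520
P = 6,274.0257; D_Mac = 4.51170 yrs; D_mod = 4.51170/(1+0.01) = 4.46703 yrs.
ΔP/P ≈ -D_mod · Δy = -4.46703 × (-0.015) = +0.067006 = +6.7006%.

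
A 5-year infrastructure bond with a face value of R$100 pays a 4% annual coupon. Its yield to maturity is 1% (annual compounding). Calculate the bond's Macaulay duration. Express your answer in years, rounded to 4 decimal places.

Periodic yield y = 0.01. Discount each cash flow and weight by its year:
  t   CF        PV=CF/(1+0.01)^t    t·PV
  1         4.00         3.9604         3.9604
  2         4.00         3.9212         7.8424
  3         4.00         3.8824        11.6471
  4         4.00         3.8439        15.3757
  5       104.00        98.9524       494.7622
  Σ                    114.5603       533.5877
Price P = Σ PV = 114.5603.
Macaulay duration = Σ(t·PV) / P = 533.5877 / 114.5603 = 4.65770 years.

4.6577 years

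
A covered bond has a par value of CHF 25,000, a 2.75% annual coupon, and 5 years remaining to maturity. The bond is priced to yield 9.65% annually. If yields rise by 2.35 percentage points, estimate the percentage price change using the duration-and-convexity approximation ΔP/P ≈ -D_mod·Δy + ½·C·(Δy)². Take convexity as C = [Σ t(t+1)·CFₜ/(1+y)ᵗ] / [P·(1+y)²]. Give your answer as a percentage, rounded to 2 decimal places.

With y = 0.0965:
  t   CF        PV=CF/(1+0.0965)^t    t·PV        t(t+1)·PV
  1       687.50       626.9950       626.9950       1,253.9900
  2       687.50       571.8149     1,143.6297       3,430.8891
  3       687.50       521.4910     1,564.4729       6,257.8917
  4       687.50       475.5960     1,902.3838       9,511.9192
  5    25,687.50    16,206.1054    81,030.5270     486,183.1620
  Σ                 18,402.0022    86,268.0085     506,637.8520
P = 18,402.0022; D_Mac = 4.68797 yrs; D_mod = 4.27539 yrs; C = 22.89893.
Duration effect: -4.27539 × (+0.0235) = -0.100472
Convexity effect: 0.5 × 22.89893 × (0.0235)² = +0.0063230
ΔP/P ≈ -0.100472 + 0.0063230 = -0.094149 = -9.4149%.

-9.41%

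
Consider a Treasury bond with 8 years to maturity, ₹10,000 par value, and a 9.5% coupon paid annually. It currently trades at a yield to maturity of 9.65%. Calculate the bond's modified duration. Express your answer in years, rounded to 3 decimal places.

Periodic yield y = 0.0965. First find Macaulay duration:
  t   CF        PV=CF/(1+0.0965)^t    t·PV
  1       950.00       866.3931       866.3931
  2       950.00       790.1442     1,580.2883
  3       950.00       720.6057     2,161.8171
  4       950.00       657.1871     2,628.7486
  5       950.00       599.3499     2,996.7494
  6       950.00       546.6027     3,279.6163
  7       950.00       498.4977     3,489.4839
  8    10,950.00     5,240.1658    41,921.3267
  Σ                  9,918.9462    58,924.4234
P = 9,918.9462; Macaulay duration = 58,924.4234 / 9,918.9462 = 5.94059 years.
Modified duration = D_Mac / (1 + y) = 5.94059 / 1.0965 = 5.41778 years.

5.418 years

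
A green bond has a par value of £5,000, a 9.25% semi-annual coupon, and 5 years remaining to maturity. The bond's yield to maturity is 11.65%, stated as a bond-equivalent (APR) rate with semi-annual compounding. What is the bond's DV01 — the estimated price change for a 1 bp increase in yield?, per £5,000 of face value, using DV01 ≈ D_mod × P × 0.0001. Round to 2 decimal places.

£1.75

Periodic yield y = 0.05825.
  t   CF        PV=CF/(1+0.05825)^t    t·PV
  1       231.25       218.5211       218.5211
  2       231.25       206.4929       412.9859
  3       231.25       195.1268       585.3804
  4       231.25       184.3863       737.5452
  5       231.25       174.2370       871.1849
  6       231.25       164.6463       987.8780
  7       231.25       155.5836     1,089.0852
  8       231.25       147.0197     1,176.1576
  9       231.25       138.9272     1,250.3447
  10    5,231.25     2,969.7692    29,697.6923
  Σ                  4,554.7102    37,026.7753
P = 4,554.7102; D_Mac = 8.12934 half-year periods = 4.06467 yrs; D_mod = 3.84093 yrs.
DV01 ≈ 3.84093 × 4,554.7102 × 0.0001 = 1.749434.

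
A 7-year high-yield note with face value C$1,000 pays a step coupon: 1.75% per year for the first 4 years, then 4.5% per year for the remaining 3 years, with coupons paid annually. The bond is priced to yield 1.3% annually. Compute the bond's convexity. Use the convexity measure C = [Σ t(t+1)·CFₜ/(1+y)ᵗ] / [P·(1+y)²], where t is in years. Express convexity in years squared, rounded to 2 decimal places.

50.34

With y = 0.013:
  t   CF        PV=CF/(1+0.013)^t    t·PV        t(t+1)·PV
  1        17.50        17.2754        17.2754          34.5508
  2        17.50        17.0537        34.1074         102.3223
  3        17.50        16.8349        50.5046         202.0184
  4        17.50        16.6188        66.4753         332.3765
  5        45.00        42.1857       210.9285       1,265.5711
  6        45.00        41.6443       249.8660       1,749.0617
  7     1,045.00       954.6632     6,682.6423      53,461.1381
  Σ                  1,106.2760     7,311.7995      57,147.0389
P = 1,106.2760.
Convexity = Σ t(t+1)·PV / [P·(1+y)²] = 57,147.0389 / (1,106.2760 × 1.026169) = 50.33978.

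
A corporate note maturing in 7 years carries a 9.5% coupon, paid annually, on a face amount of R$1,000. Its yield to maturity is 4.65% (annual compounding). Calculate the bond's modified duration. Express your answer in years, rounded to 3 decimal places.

Periodic yield y = 0.0465. First find Macaulay duration:
  t   CF        PV=CF/(1+0.0465)^t    t·PV
  1        95.00        90.7788        90.7788
  2        95.00        86.7451       173.4903
  3        95.00        82.8907       248.6722
  4        95.00        79.2076       316.8303
  5        95.00        75.6881       378.4404
  6        95.00        72.3250       433.9498
  7     1,095.00       796.5985     5,576.1896
  Σ                  1,284.2338     7,218.3512
P = 1,284.2338; Macaulay duration = 7,218.3512 / 1,284.2338 = 5.62075 years.
Modified duration = D_Mac / (1 + y) = 5.62075 / 1.0465 = 5.37099 years.

5.371 years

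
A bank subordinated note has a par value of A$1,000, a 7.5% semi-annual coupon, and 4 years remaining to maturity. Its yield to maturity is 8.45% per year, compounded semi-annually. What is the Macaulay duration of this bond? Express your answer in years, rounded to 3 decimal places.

3.520 years

Periodic yield y = 0.04225. Discount each cash flow and weight by its period:
  t   CF        PV=CF/(1+0.04225)^t    t·PV
  1        37.50        35.9799        35.9799
  2        37.50        34.5213        69.0427
  3        37.50        33.1219        99.3658
  4        37.50        31.7793       127.1170
  5        37.50        30.4910       152.4550
  6        37.50        29.2550       175.5299
  7        37.50        28.0691       196.4835
  8     1,037.50       745.0971     5,960.7768
  Σ                    968.3145     6,816.7505
Price P = Σ PV = 968.3145.
Macaulay duration = Σ(t·PV) / P = 6,816.7505 / 968.3145 = 7.03981 half-year periods.
In years: 7.03981 / 2 = 3.51991 years.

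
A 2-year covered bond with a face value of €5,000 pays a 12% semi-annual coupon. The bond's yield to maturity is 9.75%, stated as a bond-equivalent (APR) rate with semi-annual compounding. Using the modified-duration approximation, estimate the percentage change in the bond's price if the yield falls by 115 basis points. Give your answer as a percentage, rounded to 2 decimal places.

+2.02%

Periodic yield y = 0.04875. Modified duration first:
  t   CF        PV=CF/(1+0.04875)^t    t·PV
  1       300.00       286.0548       286.0548
  2       300.00       272.7579       545.5158
  3       300.00       260.0790       780.2371
  4     5,300.00     4,381.1485    17,524.5940
  Σ                  5,200.0402    19,136.4017
P = 5,200.0402; D_Mac = 3.68005 half-year periods = 1.84002 yrs; D_mod = 1.84002/(1+0.04875) = 1.75449 yrs.
ΔP/P ≈ -D_mod · Δy = -1.75449 × (-0.0115) = +0.020177 = +2.0177%.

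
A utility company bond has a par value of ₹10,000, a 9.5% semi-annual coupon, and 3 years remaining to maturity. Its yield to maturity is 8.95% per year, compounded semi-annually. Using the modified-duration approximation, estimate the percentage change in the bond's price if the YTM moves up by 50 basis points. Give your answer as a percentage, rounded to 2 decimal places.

Periodic yield y = 0.04475. Modified duration first:
  t   CF        PV=CF/(1+0.04475)^t    t·PV
  1       475.00       454.6542       454.6542
  2       475.00       435.1799       870.3598
  3       475.00       416.5398     1,249.6193
  4       475.00       398.6980     1,594.7921
  5       475.00       381.6205     1,908.1026
  6    10,475.00     8,055.2635    48,331.5811
  Σ                 10,141.9560    54,409.1092
P = 10,141.9560; D_Mac = 5.36476 half-year periods = 2.68238 yrs; D_mod = 2.68238/(1+0.04475) = 2.56748 yrs.
ΔP/P ≈ -D_mod · Δy = -2.56748 × (+0.005) = -0.012837 = -1.2837%.

-1.28%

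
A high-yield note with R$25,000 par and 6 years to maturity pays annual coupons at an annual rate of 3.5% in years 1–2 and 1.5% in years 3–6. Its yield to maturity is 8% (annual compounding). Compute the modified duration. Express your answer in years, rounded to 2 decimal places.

5.11 years

Periodic yield y = 0.08. First find Macaulay duration:
  t   CF        PV=CF/(1+0.08)^t    t·PV
  1       875.00       810.1852       810.1852
  2       875.00       750.1715     1,500.3429
  3       375.00       297.6871       893.0613
  4       375.00       275.6362     1,102.5448
  5       375.00       255.2187     1,276.0935
  6    25,375.00    15,990.5543    95,943.3257
  Σ                 18,379.4529   101,525.5534
P = 18,379.4529; Macaulay duration = 101,525.5534 / 18,379.4529 = 5.52386 years.
Modified duration = D_Mac / (1 + y) = 5.52386 / 1.08 = 5.11469 years.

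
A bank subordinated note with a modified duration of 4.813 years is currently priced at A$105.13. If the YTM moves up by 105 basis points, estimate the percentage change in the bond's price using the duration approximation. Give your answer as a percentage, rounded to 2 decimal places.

-5.05%

Duration approximation: ΔP/P ≈ -D_mod · Δy = -4.813 × (+0.0105) = -0.0505365.
As a percentage: -5.05365%.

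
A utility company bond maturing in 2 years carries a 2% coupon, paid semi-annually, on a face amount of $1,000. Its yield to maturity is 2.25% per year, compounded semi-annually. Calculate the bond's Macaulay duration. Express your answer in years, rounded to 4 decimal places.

1.9704 years

Periodic yield y = 0.01125. Discount each cash flow and weight by its period:
  t   CF        PV=CF/(1+0.01125)^t    t·PV
  1        10.00         9.8888         9.8888
  2        10.00         9.7787        19.5575
  3        10.00         9.6700        29.0099
  4     1,010.00       965.8001     3,863.2003
  Σ                    995.1375     3,921.6564
Price P = Σ PV = 995.1375.
Macaulay duration = Σ(t·PV) / P = 3,921.6564 / 995.1375 = 3.94082 half-year periods.
In years: 3.94082 / 2 = 1.97041 years.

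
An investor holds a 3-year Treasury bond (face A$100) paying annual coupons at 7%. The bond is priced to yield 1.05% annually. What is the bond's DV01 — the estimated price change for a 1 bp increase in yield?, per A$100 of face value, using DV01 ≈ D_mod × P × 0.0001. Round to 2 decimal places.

A$0.03

Periodic yield y = 0.0105.
  t   CF        PV=CF/(1+0.0105)^t    t·PV
  1         7.00         6.9273         6.9273
  2         7.00         6.8553        13.7106
  3       107.00       103.6991       311.0972
  Σ                    117.4816       331.7350
P = 117.4816; D_Mac = 2.82372 yrs; D_mod = 2.79438 yrs.
DV01 ≈ 2.79438 × 117.4816 × 0.0001 = 0.032829.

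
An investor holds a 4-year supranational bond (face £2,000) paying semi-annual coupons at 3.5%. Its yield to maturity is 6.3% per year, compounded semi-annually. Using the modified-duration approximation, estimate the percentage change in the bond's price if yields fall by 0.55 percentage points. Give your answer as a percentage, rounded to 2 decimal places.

Periodic yield y = 0.0315. Modified duration first:
  t   CF        PV=CF/(1+0.0315)^t    t·PV
  1        35.00        33.9312        33.9312
  2        35.00        32.8950        65.7900
  3        35.00        31.8904        95.6713
  4        35.00        30.9166       123.6662
  5        35.00        29.9724       149.8621
  6        35.00        29.0571       174.3428
  7        35.00        28.1698       197.1884
  8     2,035.00     1,587.8540    12,702.8316
  Σ                  1,804.6864    13,543.2836
P = 1,804.6864; D_Mac = 7.50451 half-year periods = 3.75225 yrs; D_mod = 3.75225/(1+0.0315) = 3.63767 yrs.
ΔP/P ≈ -D_mod · Δy = -3.63767 × (-0.0055) = +0.020007 = +2.0007%.

+2.00%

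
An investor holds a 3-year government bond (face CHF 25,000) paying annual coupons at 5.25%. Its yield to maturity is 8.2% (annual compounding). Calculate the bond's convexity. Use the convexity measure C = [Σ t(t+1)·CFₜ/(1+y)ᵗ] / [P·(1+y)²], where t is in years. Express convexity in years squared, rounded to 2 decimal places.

9.55

With y = 0.082:
  t   CF        PV=CF/(1+0.082)^t    t·PV        t(t+1)·PV
  1     1,312.50     1,213.0314     1,213.0314       2,426.0628
  2     1,312.50     1,121.1011     2,242.2023       6,726.6068
  3    26,312.50    20,772.0965    62,316.2894     249,265.1576
  Σ                 23,106.2290    65,771.5231     258,417.8273
P = 23,106.2290.
Convexity = Σ t(t+1)·PV / [P·(1+y)²] = 258,417.8273 / (23,106.2290 × 1.170724) = 9.55298.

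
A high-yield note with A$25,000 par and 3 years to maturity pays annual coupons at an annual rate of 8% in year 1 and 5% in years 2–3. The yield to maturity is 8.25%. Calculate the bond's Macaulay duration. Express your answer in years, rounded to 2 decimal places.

Periodic yield y = 0.0825. Discount each cash flow and weight by its year:
  t   CF        PV=CF/(1+0.0825)^t    t·PV
  1     2,000.00     1,847.5751     1,847.5751
  2     1,250.00     1,066.7292     2,133.4585
  3    26,250.00    20,694.0547    62,082.1641
  Σ                 23,608.3590    66,063.1976
Price P = Σ PV = 23,608.3590.
Macaulay duration = Σ(t·PV) / P = 66,063.1976 / 23,608.3590 = 2.79830 years.

2.80 years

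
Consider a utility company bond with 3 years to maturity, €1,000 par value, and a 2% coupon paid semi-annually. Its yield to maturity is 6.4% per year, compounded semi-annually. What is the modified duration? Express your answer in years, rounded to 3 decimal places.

2.830 years

Periodic yield y = 0.032. First find Macaulay duration:
  t   CF        PV=CF/(1+0.032)^t    t·PV
  1        10.00         9.6899         9.6899
  2        10.00         9.3895        18.7789
  3        10.00         9.0983        27.2949
  4        10.00         8.8162        35.2648
  5        10.00         8.5428        42.7141
  6     1,010.00       836.0711     5,016.4264
  Σ                    881.6078     5,150.1690
P = 881.6078; Macaulay duration = 5,150.1690 / 881.6078 = 5.84179 half-year periods = 2.92090 years.
Modified duration = D_Mac / (1 + y) = 2.92090 / 1.032 = 2.83033 years.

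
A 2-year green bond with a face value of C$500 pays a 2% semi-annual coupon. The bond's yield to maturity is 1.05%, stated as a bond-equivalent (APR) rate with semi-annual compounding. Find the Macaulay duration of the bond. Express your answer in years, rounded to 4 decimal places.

Periodic yield y = 0.00525. Discount each cash flow and weight by its period:
  t   CF        PV=CF/(1+0.00525)^t    t·PV
  1         5.00         4.9739         4.9739
  2         5.00         4.9479         9.8958
  3         5.00         4.9221        14.7662
  4       505.00       494.5327     1,978.1310
  Σ                    509.3766     2,007.7669
Price P = Σ PV = 509.3766.
Macaulay duration = Σ(t·PV) / P = 2,007.7669 / 509.3766 = 3.94162 half-year periods.
In years: 3.94162 / 2 = 1.97081 years.

1.9708 years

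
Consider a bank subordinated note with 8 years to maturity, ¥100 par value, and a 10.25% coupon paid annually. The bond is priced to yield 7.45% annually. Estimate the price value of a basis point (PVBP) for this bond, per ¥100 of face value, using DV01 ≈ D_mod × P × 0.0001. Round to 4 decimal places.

¥0.0650

Periodic yield y = 0.0745.
  t   CF        PV=CF/(1+0.0745)^t    t·PV
  1        10.25         9.5393         9.5393
  2        10.25         8.8779        17.7558
  3        10.25         8.2624        24.7871
  4        10.25         7.6895        30.7580
  5        10.25         7.1564        35.7818
  6        10.25         6.6602        39.9610
  7        10.25         6.1984        43.3887
  8       110.25        62.0479       496.3834
  Σ                    116.4319       698.3552
P = 116.4319; D_Mac = 5.99797 yrs; D_mod = 5.58210 yrs.
DV01 ≈ 5.58210 × 116.4319 × 0.0001 = 0.064994.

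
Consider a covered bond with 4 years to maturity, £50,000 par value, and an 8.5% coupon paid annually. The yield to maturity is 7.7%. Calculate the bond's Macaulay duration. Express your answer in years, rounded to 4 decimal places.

3.5604 years

Periodic yield y = 0.077. Discount each cash flow and weight by its year:
  t   CF        PV=CF/(1+0.077)^t    t·PV
  1     4,250.00     3,946.1467     3,946.1467
  2     4,250.00     3,664.0174     7,328.0347
  3     4,250.00     3,402.0588    10,206.1765
  4    54,250.00    40,321.5232   161,286.0926
  Σ                 51,333.7461   182,766.4506
Price P = Σ PV = 51,333.7461.
Macaulay duration = Σ(t·PV) / P = 182,766.4506 / 51,333.7461 = 3.56036 years.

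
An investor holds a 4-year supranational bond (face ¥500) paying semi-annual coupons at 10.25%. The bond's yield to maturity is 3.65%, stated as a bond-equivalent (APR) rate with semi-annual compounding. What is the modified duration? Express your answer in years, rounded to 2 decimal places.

Periodic yield y = 0.01825. First find Macaulay duration:
  t   CF        PV=CF/(1+0.01825)^t    t·PV
  1       25.625        25.1657        25.1657
  2       25.625        24.7147        49.4294
  3       25.625        24.2717        72.8152
  4       25.625        23.8367        95.3468
  5       25.625        23.4095       117.0474
  6       25.625        22.9899       137.9395
  7       25.625        22.5779       158.0451
  8      525.625       454.8212     3,638.5693
  Σ                    621.7873     4,294.3583
P = 621.7873; Macaulay duration = 4,294.3583 / 621.7873 = 6.90648 half-year periods = 3.45324 years.
Modified duration = D_Mac / (1 + y) = 3.45324 / 1.01825 = 3.39135 years.

3.39 years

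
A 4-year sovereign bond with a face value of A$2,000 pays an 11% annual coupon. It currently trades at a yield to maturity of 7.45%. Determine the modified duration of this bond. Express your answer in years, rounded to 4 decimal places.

Periodic yield y = 0.0745. First find Macaulay duration:
  t   CF        PV=CF/(1+0.0745)^t    t·PV
  1       220.00       204.7464       204.7464
  2       220.00       190.5504       381.1008
  3       220.00       177.3387       532.0160
  4     2,220.00     1,665.4335     6,661.7340
  Σ                  2,238.0689     7,779.5971
P = 2,238.0689; Macaulay duration = 7,779.5971 / 2,238.0689 = 3.47603 years.
Modified duration = D_Mac / (1 + y) = 3.47603 / 1.0745 = 3.23502 years.

3.2350 years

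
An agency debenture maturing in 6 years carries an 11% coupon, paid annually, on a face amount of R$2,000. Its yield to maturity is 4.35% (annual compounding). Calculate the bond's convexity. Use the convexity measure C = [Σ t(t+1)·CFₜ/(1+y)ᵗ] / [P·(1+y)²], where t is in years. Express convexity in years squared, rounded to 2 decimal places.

With y = 0.0435:
  t   CF        PV=CF/(1+0.0435)^t    t·PV        t(t+1)·PV
  1       220.00       210.8289       210.8289         421.6579
  2       220.00       202.0402       404.0804       1,212.2412
  3       220.00       193.6178       580.8535       2,323.4138
  4       220.00       185.5465       742.1862       3,710.9309
  5       220.00       177.8117       889.0587       5,334.3520
  6     2,220.00     1,719.4845    10,316.9067      72,218.3471
  Σ                  2,689.3297    13,143.9143      85,220.9428
P = 2,689.3297.
Convexity = Σ t(t+1)·PV / [P·(1+y)²] = 85,220.9428 / (2,689.3297 × 1.088892) = 29.10163.

29.10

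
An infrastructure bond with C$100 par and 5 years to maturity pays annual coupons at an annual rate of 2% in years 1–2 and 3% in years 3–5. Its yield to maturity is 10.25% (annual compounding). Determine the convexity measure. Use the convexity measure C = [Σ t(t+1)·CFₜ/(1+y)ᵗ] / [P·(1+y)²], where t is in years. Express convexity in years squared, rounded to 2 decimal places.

22.93

With y = 0.1025:
  t   CF        PV=CF/(1+0.1025)^t    t·PV        t(t+1)·PV
  1         2.00         1.8141         1.8141           3.6281
  2         2.00         1.6454         3.2908           9.8724
  3         3.00         2.2386         6.7159          26.8638
  4         3.00         2.0305         8.1221          40.6104
  5       103.00        63.2331       316.1653       1,896.9920
  Σ                     70.9617       336.1082       1,977.9666
P = 70.9617.
Convexity = Σ t(t+1)·PV / [P·(1+y)²] = 1,977.9666 / (70.9617 × 1.215506) = 22.93178.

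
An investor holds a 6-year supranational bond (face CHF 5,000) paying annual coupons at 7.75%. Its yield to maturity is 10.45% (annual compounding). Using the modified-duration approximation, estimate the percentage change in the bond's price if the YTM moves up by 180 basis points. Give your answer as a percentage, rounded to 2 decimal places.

Periodic yield y = 0.1045. Modified duration first:
  t   CF        PV=CF/(1+0.1045)^t    t·PV
  1       387.50       350.8375       350.8375
  2       387.50       317.6437       635.2874
  3       387.50       287.5905       862.7715
  4       387.50       260.3807     1,041.5229
  5       387.50       235.7453     1,178.7267
  6     5,387.50     2,967.5153    17,805.0916
  Σ                  4,419.7130    21,874.2376
P = 4,419.7130; D_Mac = 4.94924 yrs; D_mod = 4.94924/(1+0.1045) = 4.48098 yrs.
ΔP/P ≈ -D_mod · Δy = -4.48098 × (+0.018) = -0.080658 = -8.0658%.

-8.07%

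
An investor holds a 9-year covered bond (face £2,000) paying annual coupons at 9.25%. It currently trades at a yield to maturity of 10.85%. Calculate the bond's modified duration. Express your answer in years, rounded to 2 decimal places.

Periodic yield y = 0.1085. First find Macaulay duration:
  t   CF        PV=CF/(1+0.1085)^t    t·PV
  1       185.00       166.8922       166.8922
  2       185.00       150.5568       301.1136
  3       185.00       135.8203       407.4609
  4       185.00       122.5262       490.1048
  5       185.00       110.5333       552.6666
  6       185.00        99.7143       598.2859
  7       185.00        89.9543       629.6800
  8       185.00        81.1496       649.1964
  9     2,185.00       864.6297     7,781.6676
  Σ                  1,821.7767    11,577.0680
P = 1,821.7767; Macaulay duration = 11,577.0680 / 1,821.7767 = 6.35482 years.
Modified duration = D_Mac / (1 + y) = 6.35482 / 1.1085 = 5.73281 years.

5.73 years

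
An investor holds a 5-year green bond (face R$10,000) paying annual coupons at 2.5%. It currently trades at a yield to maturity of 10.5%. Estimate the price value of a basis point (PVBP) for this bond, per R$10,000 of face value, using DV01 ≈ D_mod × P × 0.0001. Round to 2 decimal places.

R$2.98

Periodic yield y = 0.105.
  t   CF        PV=CF/(1+0.105)^t    t·PV
  1       250.00       226.2443       226.2443
  2       250.00       204.7460       409.4920
  3       250.00       185.2905       555.8715
  4       250.00       167.6837       670.7349
  5    10,250.00     6,221.7488    31,108.7442
  Σ                  7,005.7134    32,971.0870
P = 7,005.7134; D_Mac = 4.70631 yrs; D_mod = 4.25911 yrs.
DV01 ≈ 4.25911 × 7,005.7134 × 0.0001 = 2.983809.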